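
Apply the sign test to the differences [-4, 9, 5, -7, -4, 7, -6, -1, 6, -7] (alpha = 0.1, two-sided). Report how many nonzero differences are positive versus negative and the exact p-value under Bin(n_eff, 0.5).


Step 1: Discard zero differences. Original n = 10; n_eff = number of nonzero differences = 10.
Nonzero differences (with sign): -4, +9, +5, -7, -4, +7, -6, -1, +6, -7
Step 2: Count signs: positive = 4, negative = 6.
Step 3: Under H0: P(positive) = 0.5, so the number of positives S ~ Bin(10, 0.5).
Step 4: Two-sided exact p-value = sum of Bin(10,0.5) probabilities at or below the observed probability = 0.753906.
Step 5: alpha = 0.1. fail to reject H0.

n_eff = 10, pos = 4, neg = 6, p = 0.753906, fail to reject H0.


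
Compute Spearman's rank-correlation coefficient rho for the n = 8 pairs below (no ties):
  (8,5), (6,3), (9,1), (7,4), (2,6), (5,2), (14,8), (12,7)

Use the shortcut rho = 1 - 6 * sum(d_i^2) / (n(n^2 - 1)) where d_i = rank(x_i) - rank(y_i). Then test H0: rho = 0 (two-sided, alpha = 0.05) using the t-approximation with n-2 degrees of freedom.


Step 1: Rank x and y separately (midranks; no ties here).
rank(x): 8->5, 6->3, 9->6, 7->4, 2->1, 5->2, 14->8, 12->7
rank(y): 5->5, 3->3, 1->1, 4->4, 6->6, 2->2, 8->8, 7->7
Step 2: d_i = R_x(i) - R_y(i); compute d_i^2.
  (5-5)^2=0, (3-3)^2=0, (6-1)^2=25, (4-4)^2=0, (1-6)^2=25, (2-2)^2=0, (8-8)^2=0, (7-7)^2=0
sum(d^2) = 50.
Step 3: rho = 1 - 6*50 / (8*(8^2 - 1)) = 1 - 300/504 = 0.404762.
Step 4: Under H0, t = rho * sqrt((n-2)/(1-rho^2)) = 1.0842 ~ t(6).
Step 5: Two-sided p-value from the t-distribution with 6 df = 0.319889.
Step 6: alpha = 0.05. fail to reject H0.

rho = 0.4048, p = 0.319889, fail to reject H0 at alpha = 0.05.


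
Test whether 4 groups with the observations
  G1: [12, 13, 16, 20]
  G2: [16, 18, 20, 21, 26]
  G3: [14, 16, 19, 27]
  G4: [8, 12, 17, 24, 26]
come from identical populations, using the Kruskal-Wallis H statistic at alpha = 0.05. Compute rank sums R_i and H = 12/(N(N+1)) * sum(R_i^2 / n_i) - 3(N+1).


Step 1: Combine all N = 18 observations and assign midranks.
sorted (value, group, rank): (8,G4,1), (12,G1,2.5), (12,G4,2.5), (13,G1,4), (14,G3,5), (16,G1,7), (16,G2,7), (16,G3,7), (17,G4,9), (18,G2,10), (19,G3,11), (20,G1,12.5), (20,G2,12.5), (21,G2,14), (24,G4,15), (26,G2,16.5), (26,G4,16.5), (27,G3,18)
Step 2: Sum ranks within each group.
R_1 = 26 (n_1 = 4)
R_2 = 60 (n_2 = 5)
R_3 = 41 (n_3 = 4)
R_4 = 44 (n_4 = 5)
Step 3: H = 12/(N(N+1)) * sum(R_i^2/n_i) - 3(N+1)
     = 12/(18*19) * (26^2/4 + 60^2/5 + 41^2/4 + 44^2/5) - 3*19
     = 0.035088 * 1696.45 - 57
     = 2.524561.
Step 4: Ties present; correction factor C = 1 - 42/(18^3 - 18) = 0.992776. Corrected H = 2.524561 / 0.992776 = 2.542931.
Step 5: Under H0, H ~ chi^2(3); p-value = 0.467582.
Step 6: alpha = 0.05. fail to reject H0.

H = 2.5429, df = 3, p = 0.467582, fail to reject H0.


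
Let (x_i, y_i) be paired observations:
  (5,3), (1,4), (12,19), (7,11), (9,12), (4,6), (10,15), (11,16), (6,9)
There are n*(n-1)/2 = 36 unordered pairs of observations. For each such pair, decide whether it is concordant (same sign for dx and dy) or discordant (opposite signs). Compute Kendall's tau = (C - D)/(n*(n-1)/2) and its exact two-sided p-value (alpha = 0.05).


Step 1: Enumerate the 36 unordered pairs (i,j) with i<j and classify each by sign(x_j-x_i) * sign(y_j-y_i).
  (1,2):dx=-4,dy=+1->D; (1,3):dx=+7,dy=+16->C; (1,4):dx=+2,dy=+8->C; (1,5):dx=+4,dy=+9->C
  (1,6):dx=-1,dy=+3->D; (1,7):dx=+5,dy=+12->C; (1,8):dx=+6,dy=+13->C; (1,9):dx=+1,dy=+6->C
  (2,3):dx=+11,dy=+15->C; (2,4):dx=+6,dy=+7->C; (2,5):dx=+8,dy=+8->C; (2,6):dx=+3,dy=+2->C
  (2,7):dx=+9,dy=+11->C; (2,8):dx=+10,dy=+12->C; (2,9):dx=+5,dy=+5->C; (3,4):dx=-5,dy=-8->C
  (3,5):dx=-3,dy=-7->C; (3,6):dx=-8,dy=-13->C; (3,7):dx=-2,dy=-4->C; (3,8):dx=-1,dy=-3->C
  (3,9):dx=-6,dy=-10->C; (4,5):dx=+2,dy=+1->C; (4,6):dx=-3,dy=-5->C; (4,7):dx=+3,dy=+4->C
  (4,8):dx=+4,dy=+5->C; (4,9):dx=-1,dy=-2->C; (5,6):dx=-5,dy=-6->C; (5,7):dx=+1,dy=+3->C
  (5,8):dx=+2,dy=+4->C; (5,9):dx=-3,dy=-3->C; (6,7):dx=+6,dy=+9->C; (6,8):dx=+7,dy=+10->C
  (6,9):dx=+2,dy=+3->C; (7,8):dx=+1,dy=+1->C; (7,9):dx=-4,dy=-6->C; (8,9):dx=-5,dy=-7->C
Step 2: C = 34, D = 2, total pairs = 36.
Step 3: tau = (C - D)/(n(n-1)/2) = (34 - 2)/36 = 0.888889.
Step 4: Exact two-sided p-value (enumerate n! = 362880 permutations of y under H0): p = 0.000243.
Step 5: alpha = 0.05. reject H0.

tau_b = 0.8889 (C=34, D=2), p = 0.000243, reject H0.


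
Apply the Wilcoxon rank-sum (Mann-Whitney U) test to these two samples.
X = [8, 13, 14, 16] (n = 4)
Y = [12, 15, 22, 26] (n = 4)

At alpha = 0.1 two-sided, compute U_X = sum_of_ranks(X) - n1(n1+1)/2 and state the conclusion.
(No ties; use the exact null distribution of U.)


Step 1: Combine and sort all 8 observations; assign midranks.
sorted (value, group): (8,X), (12,Y), (13,X), (14,X), (15,Y), (16,X), (22,Y), (26,Y)
ranks: 8->1, 12->2, 13->3, 14->4, 15->5, 16->6, 22->7, 26->8
Step 2: Rank sum for X: R1 = 1 + 3 + 4 + 6 = 14.
Step 3: U_X = R1 - n1(n1+1)/2 = 14 - 4*5/2 = 14 - 10 = 4.
       U_Y = n1*n2 - U_X = 16 - 4 = 12.
Step 4: No ties, so the exact null distribution of U (based on enumerating the C(8,4) = 70 equally likely rank assignments) gives the two-sided p-value.
Step 5: p-value = 0.342857; compare to alpha = 0.1. fail to reject H0.

U_X = 4, p = 0.342857, fail to reject H0 at alpha = 0.1.


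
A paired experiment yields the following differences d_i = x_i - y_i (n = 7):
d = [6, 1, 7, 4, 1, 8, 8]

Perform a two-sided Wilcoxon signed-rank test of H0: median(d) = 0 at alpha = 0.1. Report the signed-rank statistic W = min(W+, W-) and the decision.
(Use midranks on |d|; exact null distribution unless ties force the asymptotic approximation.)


Step 1: Drop any zero differences (none here) and take |d_i|.
|d| = [6, 1, 7, 4, 1, 8, 8]
Step 2: Midrank |d_i| (ties get averaged ranks).
ranks: |6|->4, |1|->1.5, |7|->5, |4|->3, |1|->1.5, |8|->6.5, |8|->6.5
Step 3: Attach original signs; sum ranks with positive sign and with negative sign.
W+ = 4 + 1.5 + 5 + 3 + 1.5 + 6.5 + 6.5 = 28
W- = 0 = 0
(Check: W+ + W- = 28 should equal n(n+1)/2 = 28.)
Step 4: Test statistic W = min(W+, W-) = 0.
Step 5: Ties in |d|, so use the tie-corrected normal approximation.
        E[W] = n(n+1)/4 = 7*8/4 = 14.
        Tie groups: |d|=1 (t=2), |d|=8 (t=2); sum(t^3 - t) = 12.
        Var[W] = n(n+1)(2n+1)/24 - sum(t^3-t)/48 = 840/24 - 12/48 = 34.75.
        z = (W - E[W]) / sqrt(Var[W]) = (0 - 14) / 5.8949 = -2.3749.
        Two-sided p = 2*Phi(z) = 0.017552.
Step 6: alpha = 0.1. reject H0.

W+ = 28, W- = 0, W = min = 0, p = 0.017552, reject H0.


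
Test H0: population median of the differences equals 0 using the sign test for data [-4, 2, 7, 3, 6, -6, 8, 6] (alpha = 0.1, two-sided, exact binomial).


Step 1: Discard zero differences. Original n = 8; n_eff = number of nonzero differences = 8.
Nonzero differences (with sign): -4, +2, +7, +3, +6, -6, +8, +6
Step 2: Count signs: positive = 6, negative = 2.
Step 3: Under H0: P(positive) = 0.5, so the number of positives S ~ Bin(8, 0.5).
Step 4: Two-sided exact p-value = sum of Bin(8,0.5) probabilities at or below the observed probability = 0.289062.
Step 5: alpha = 0.1. fail to reject H0.

n_eff = 8, pos = 6, neg = 2, p = 0.289062, fail to reject H0.


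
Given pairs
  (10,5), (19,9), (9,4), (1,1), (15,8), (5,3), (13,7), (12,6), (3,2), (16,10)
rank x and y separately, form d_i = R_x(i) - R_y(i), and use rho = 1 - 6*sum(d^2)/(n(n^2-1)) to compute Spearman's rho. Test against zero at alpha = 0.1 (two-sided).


Step 1: Rank x and y separately (midranks; no ties here).
rank(x): 10->5, 19->10, 9->4, 1->1, 15->8, 5->3, 13->7, 12->6, 3->2, 16->9
rank(y): 5->5, 9->9, 4->4, 1->1, 8->8, 3->3, 7->7, 6->6, 2->2, 10->10
Step 2: d_i = R_x(i) - R_y(i); compute d_i^2.
  (5-5)^2=0, (10-9)^2=1, (4-4)^2=0, (1-1)^2=0, (8-8)^2=0, (3-3)^2=0, (7-7)^2=0, (6-6)^2=0, (2-2)^2=0, (9-10)^2=1
sum(d^2) = 2.
Step 3: rho = 1 - 6*2 / (10*(10^2 - 1)) = 1 - 12/990 = 0.987879.
Step 4: Under H0, t = rho * sqrt((n-2)/(1-rho^2)) = 18.0003 ~ t(8).
Step 5: Two-sided p-value from the t-distribution with 8 df = 0.000000.
Step 6: alpha = 0.1. reject H0.

rho = 0.9879, p = 0.000000, reject H0 at alpha = 0.1.


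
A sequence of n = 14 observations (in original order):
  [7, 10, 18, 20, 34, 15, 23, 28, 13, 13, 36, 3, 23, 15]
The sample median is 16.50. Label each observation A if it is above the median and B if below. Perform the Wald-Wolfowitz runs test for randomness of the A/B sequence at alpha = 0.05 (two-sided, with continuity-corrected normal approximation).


Step 1: Compute median = 16.50; label A = above, B = below.
Labels in order: BBAAABAABBABAB  (n_A = 7, n_B = 7)
Step 2: Count runs R = 9.
Step 3: Under H0 (random ordering), E[R] = 2*n_A*n_B/(n_A+n_B) + 1 = 2*7*7/14 + 1 = 8.0000.
        Var[R] = 2*n_A*n_B*(2*n_A*n_B - n_A - n_B) / ((n_A+n_B)^2 * (n_A+n_B-1)) = 8232/2548 = 3.2308.
        SD[R] = 1.7974.
Step 4: Continuity-corrected z = (R - 0.5 - E[R]) / SD[R] = (9 - 0.5 - 8.0000) / 1.7974 = 0.2782.
Step 5: Two-sided p-value via normal approximation = 2*(1 - Phi(|z|)) = 0.780879.
Step 6: alpha = 0.05. fail to reject H0.

R = 9, z = 0.2782, p = 0.780879, fail to reject H0.


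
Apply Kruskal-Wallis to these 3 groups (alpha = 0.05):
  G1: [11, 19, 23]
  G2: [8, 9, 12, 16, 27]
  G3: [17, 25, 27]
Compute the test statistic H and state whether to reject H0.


Step 1: Combine all N = 11 observations and assign midranks.
sorted (value, group, rank): (8,G2,1), (9,G2,2), (11,G1,3), (12,G2,4), (16,G2,5), (17,G3,6), (19,G1,7), (23,G1,8), (25,G3,9), (27,G2,10.5), (27,G3,10.5)
Step 2: Sum ranks within each group.
R_1 = 18 (n_1 = 3)
R_2 = 22.5 (n_2 = 5)
R_3 = 25.5 (n_3 = 3)
Step 3: H = 12/(N(N+1)) * sum(R_i^2/n_i) - 3(N+1)
     = 12/(11*12) * (18^2/3 + 22.5^2/5 + 25.5^2/3) - 3*12
     = 0.090909 * 426 - 36
     = 2.727273.
Step 4: Ties present; correction factor C = 1 - 6/(11^3 - 11) = 0.995455. Corrected H = 2.727273 / 0.995455 = 2.739726.
Step 5: Under H0, H ~ chi^2(2); p-value = 0.254142.
Step 6: alpha = 0.05. fail to reject H0.

H = 2.7397, df = 2, p = 0.254142, fail to reject H0.


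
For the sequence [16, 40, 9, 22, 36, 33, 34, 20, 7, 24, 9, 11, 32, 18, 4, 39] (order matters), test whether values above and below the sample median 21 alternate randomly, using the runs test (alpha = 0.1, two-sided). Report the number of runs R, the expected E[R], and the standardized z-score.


Step 1: Compute median = 21; label A = above, B = below.
Labels in order: BABAAAABBABBABBA  (n_A = 8, n_B = 8)
Step 2: Count runs R = 10.
Step 3: Under H0 (random ordering), E[R] = 2*n_A*n_B/(n_A+n_B) + 1 = 2*8*8/16 + 1 = 9.0000.
        Var[R] = 2*n_A*n_B*(2*n_A*n_B - n_A - n_B) / ((n_A+n_B)^2 * (n_A+n_B-1)) = 14336/3840 = 3.7333.
        SD[R] = 1.9322.
Step 4: Continuity-corrected z = (R - 0.5 - E[R]) / SD[R] = (10 - 0.5 - 9.0000) / 1.9322 = 0.2588.
Step 5: Two-sided p-value via normal approximation = 2*(1 - Phi(|z|)) = 0.795809.
Step 6: alpha = 0.1. fail to reject H0.

R = 10, z = 0.2588, p = 0.795809, fail to reject H0.


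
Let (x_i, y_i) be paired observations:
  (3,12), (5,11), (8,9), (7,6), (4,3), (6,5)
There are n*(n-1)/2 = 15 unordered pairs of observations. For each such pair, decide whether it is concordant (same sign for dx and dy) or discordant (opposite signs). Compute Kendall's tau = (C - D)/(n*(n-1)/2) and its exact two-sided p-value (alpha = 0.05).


Step 1: Enumerate the 15 unordered pairs (i,j) with i<j and classify each by sign(x_j-x_i) * sign(y_j-y_i).
  (1,2):dx=+2,dy=-1->D; (1,3):dx=+5,dy=-3->D; (1,4):dx=+4,dy=-6->D; (1,5):dx=+1,dy=-9->D
  (1,6):dx=+3,dy=-7->D; (2,3):dx=+3,dy=-2->D; (2,4):dx=+2,dy=-5->D; (2,5):dx=-1,dy=-8->C
  (2,6):dx=+1,dy=-6->D; (3,4):dx=-1,dy=-3->C; (3,5):dx=-4,dy=-6->C; (3,6):dx=-2,dy=-4->C
  (4,5):dx=-3,dy=-3->C; (4,6):dx=-1,dy=-1->C; (5,6):dx=+2,dy=+2->C
Step 2: C = 7, D = 8, total pairs = 15.
Step 3: tau = (C - D)/(n(n-1)/2) = (7 - 8)/15 = -0.066667.
Step 4: Exact two-sided p-value (enumerate n! = 720 permutations of y under H0): p = 1.000000.
Step 5: alpha = 0.05. fail to reject H0.

tau_b = -0.0667 (C=7, D=8), p = 1.000000, fail to reject H0.


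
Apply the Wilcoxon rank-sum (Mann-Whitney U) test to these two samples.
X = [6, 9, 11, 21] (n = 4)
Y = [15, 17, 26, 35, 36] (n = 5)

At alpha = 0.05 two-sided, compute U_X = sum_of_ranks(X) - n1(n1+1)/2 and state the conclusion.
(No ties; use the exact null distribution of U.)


Step 1: Combine and sort all 9 observations; assign midranks.
sorted (value, group): (6,X), (9,X), (11,X), (15,Y), (17,Y), (21,X), (26,Y), (35,Y), (36,Y)
ranks: 6->1, 9->2, 11->3, 15->4, 17->5, 21->6, 26->7, 35->8, 36->9
Step 2: Rank sum for X: R1 = 1 + 2 + 3 + 6 = 12.
Step 3: U_X = R1 - n1(n1+1)/2 = 12 - 4*5/2 = 12 - 10 = 2.
       U_Y = n1*n2 - U_X = 20 - 2 = 18.
Step 4: No ties, so the exact null distribution of U (based on enumerating the C(9,4) = 126 equally likely rank assignments) gives the two-sided p-value.
Step 5: p-value = 0.063492; compare to alpha = 0.05. fail to reject H0.

U_X = 2, p = 0.063492, fail to reject H0 at alpha = 0.05.


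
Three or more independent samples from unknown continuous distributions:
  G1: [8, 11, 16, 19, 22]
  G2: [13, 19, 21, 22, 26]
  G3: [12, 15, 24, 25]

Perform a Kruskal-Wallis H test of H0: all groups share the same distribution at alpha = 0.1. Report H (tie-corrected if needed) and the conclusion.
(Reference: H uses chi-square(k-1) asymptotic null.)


Step 1: Combine all N = 14 observations and assign midranks.
sorted (value, group, rank): (8,G1,1), (11,G1,2), (12,G3,3), (13,G2,4), (15,G3,5), (16,G1,6), (19,G1,7.5), (19,G2,7.5), (21,G2,9), (22,G1,10.5), (22,G2,10.5), (24,G3,12), (25,G3,13), (26,G2,14)
Step 2: Sum ranks within each group.
R_1 = 27 (n_1 = 5)
R_2 = 45 (n_2 = 5)
R_3 = 33 (n_3 = 4)
Step 3: H = 12/(N(N+1)) * sum(R_i^2/n_i) - 3(N+1)
     = 12/(14*15) * (27^2/5 + 45^2/5 + 33^2/4) - 3*15
     = 0.057143 * 823.05 - 45
     = 2.031429.
Step 4: Ties present; correction factor C = 1 - 12/(14^3 - 14) = 0.995604. Corrected H = 2.031429 / 0.995604 = 2.040397.
Step 5: Under H0, H ~ chi^2(2); p-value = 0.360523.
Step 6: alpha = 0.1. fail to reject H0.

H = 2.0404, df = 2, p = 0.360523, fail to reject H0.


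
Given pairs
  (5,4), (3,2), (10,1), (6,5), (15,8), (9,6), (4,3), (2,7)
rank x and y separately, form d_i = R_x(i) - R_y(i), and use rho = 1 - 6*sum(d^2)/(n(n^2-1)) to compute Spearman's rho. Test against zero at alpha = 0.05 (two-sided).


Step 1: Rank x and y separately (midranks; no ties here).
rank(x): 5->4, 3->2, 10->7, 6->5, 15->8, 9->6, 4->3, 2->1
rank(y): 4->4, 2->2, 1->1, 5->5, 8->8, 6->6, 3->3, 7->7
Step 2: d_i = R_x(i) - R_y(i); compute d_i^2.
  (4-4)^2=0, (2-2)^2=0, (7-1)^2=36, (5-5)^2=0, (8-8)^2=0, (6-6)^2=0, (3-3)^2=0, (1-7)^2=36
sum(d^2) = 72.
Step 3: rho = 1 - 6*72 / (8*(8^2 - 1)) = 1 - 432/504 = 0.142857.
Step 4: Under H0, t = rho * sqrt((n-2)/(1-rho^2)) = 0.3536 ~ t(6).
Step 5: Two-sided p-value from the t-distribution with 6 df = 0.735765.
Step 6: alpha = 0.05. fail to reject H0.

rho = 0.1429, p = 0.735765, fail to reject H0 at alpha = 0.05.


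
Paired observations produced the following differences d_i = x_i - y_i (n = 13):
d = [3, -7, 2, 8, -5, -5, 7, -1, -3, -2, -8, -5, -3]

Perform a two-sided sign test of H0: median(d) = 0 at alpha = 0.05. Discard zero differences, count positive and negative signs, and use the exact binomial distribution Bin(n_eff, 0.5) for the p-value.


Step 1: Discard zero differences. Original n = 13; n_eff = number of nonzero differences = 13.
Nonzero differences (with sign): +3, -7, +2, +8, -5, -5, +7, -1, -3, -2, -8, -5, -3
Step 2: Count signs: positive = 4, negative = 9.
Step 3: Under H0: P(positive) = 0.5, so the number of positives S ~ Bin(13, 0.5).
Step 4: Two-sided exact p-value = sum of Bin(13,0.5) probabilities at or below the observed probability = 0.266846.
Step 5: alpha = 0.05. fail to reject H0.

n_eff = 13, pos = 4, neg = 9, p = 0.266846, fail to reject H0.


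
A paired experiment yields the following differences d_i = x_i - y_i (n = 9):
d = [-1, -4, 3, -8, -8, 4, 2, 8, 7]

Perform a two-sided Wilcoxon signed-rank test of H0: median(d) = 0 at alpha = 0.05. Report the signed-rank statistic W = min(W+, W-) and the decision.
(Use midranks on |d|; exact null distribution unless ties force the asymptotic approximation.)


Step 1: Drop any zero differences (none here) and take |d_i|.
|d| = [1, 4, 3, 8, 8, 4, 2, 8, 7]
Step 2: Midrank |d_i| (ties get averaged ranks).
ranks: |1|->1, |4|->4.5, |3|->3, |8|->8, |8|->8, |4|->4.5, |2|->2, |8|->8, |7|->6
Step 3: Attach original signs; sum ranks with positive sign and with negative sign.
W+ = 3 + 4.5 + 2 + 8 + 6 = 23.5
W- = 1 + 4.5 + 8 + 8 = 21.5
(Check: W+ + W- = 45 should equal n(n+1)/2 = 45.)
Step 4: Test statistic W = min(W+, W-) = 21.5.
Step 5: Ties in |d|, so use the tie-corrected normal approximation.
        E[W] = n(n+1)/4 = 9*10/4 = 22.5.
        Tie groups: |d|=4 (t=2), |d|=8 (t=3); sum(t^3 - t) = 30.
        Var[W] = n(n+1)(2n+1)/24 - sum(t^3-t)/48 = 1710/24 - 30/48 = 70.625.
        z = (W - E[W]) / sqrt(Var[W]) = (21.5 - 22.5) / 8.4039 = -0.1190.
        Two-sided p = 2*Phi(z) = 0.905281.
Step 6: alpha = 0.05. fail to reject H0.

W+ = 23.5, W- = 21.5, W = min = 21.5, p = 0.905281, fail to reject H0.


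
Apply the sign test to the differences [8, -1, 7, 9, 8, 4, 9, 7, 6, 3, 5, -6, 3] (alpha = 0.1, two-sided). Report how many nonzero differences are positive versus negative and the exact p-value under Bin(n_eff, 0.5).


Step 1: Discard zero differences. Original n = 13; n_eff = number of nonzero differences = 13.
Nonzero differences (with sign): +8, -1, +7, +9, +8, +4, +9, +7, +6, +3, +5, -6, +3
Step 2: Count signs: positive = 11, negative = 2.
Step 3: Under H0: P(positive) = 0.5, so the number of positives S ~ Bin(13, 0.5).
Step 4: Two-sided exact p-value = sum of Bin(13,0.5) probabilities at or below the observed probability = 0.022461.
Step 5: alpha = 0.1. reject H0.

n_eff = 13, pos = 11, neg = 2, p = 0.022461, reject H0.


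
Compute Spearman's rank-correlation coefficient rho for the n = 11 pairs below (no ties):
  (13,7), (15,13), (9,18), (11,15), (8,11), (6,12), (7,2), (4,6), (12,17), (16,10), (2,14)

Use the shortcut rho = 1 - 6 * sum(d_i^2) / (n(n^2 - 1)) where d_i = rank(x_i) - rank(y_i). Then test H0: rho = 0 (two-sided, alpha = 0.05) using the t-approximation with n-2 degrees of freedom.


Step 1: Rank x and y separately (midranks; no ties here).
rank(x): 13->9, 15->10, 9->6, 11->7, 8->5, 6->3, 7->4, 4->2, 12->8, 16->11, 2->1
rank(y): 7->3, 13->7, 18->11, 15->9, 11->5, 12->6, 2->1, 6->2, 17->10, 10->4, 14->8
Step 2: d_i = R_x(i) - R_y(i); compute d_i^2.
  (9-3)^2=36, (10-7)^2=9, (6-11)^2=25, (7-9)^2=4, (5-5)^2=0, (3-6)^2=9, (4-1)^2=9, (2-2)^2=0, (8-10)^2=4, (11-4)^2=49, (1-8)^2=49
sum(d^2) = 194.
Step 3: rho = 1 - 6*194 / (11*(11^2 - 1)) = 1 - 1164/1320 = 0.118182.
Step 4: Under H0, t = rho * sqrt((n-2)/(1-rho^2)) = 0.3570 ~ t(9).
Step 5: Two-sided p-value from the t-distribution with 9 df = 0.729285.
Step 6: alpha = 0.05. fail to reject H0.

rho = 0.1182, p = 0.729285, fail to reject H0 at alpha = 0.05.


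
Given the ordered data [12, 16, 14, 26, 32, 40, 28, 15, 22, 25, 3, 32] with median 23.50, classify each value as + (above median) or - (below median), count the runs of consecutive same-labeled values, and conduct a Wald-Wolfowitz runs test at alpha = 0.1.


Step 1: Compute median = 23.50; label A = above, B = below.
Labels in order: BBBAAAABBABA  (n_A = 6, n_B = 6)
Step 2: Count runs R = 6.
Step 3: Under H0 (random ordering), E[R] = 2*n_A*n_B/(n_A+n_B) + 1 = 2*6*6/12 + 1 = 7.0000.
        Var[R] = 2*n_A*n_B*(2*n_A*n_B - n_A - n_B) / ((n_A+n_B)^2 * (n_A+n_B-1)) = 4320/1584 = 2.7273.
        SD[R] = 1.6514.
Step 4: Continuity-corrected z = (R + 0.5 - E[R]) / SD[R] = (6 + 0.5 - 7.0000) / 1.6514 = -0.3028.
Step 5: Two-sided p-value via normal approximation = 2*(1 - Phi(|z|)) = 0.762069.
Step 6: alpha = 0.1. fail to reject H0.

R = 6, z = -0.3028, p = 0.762069, fail to reject H0.


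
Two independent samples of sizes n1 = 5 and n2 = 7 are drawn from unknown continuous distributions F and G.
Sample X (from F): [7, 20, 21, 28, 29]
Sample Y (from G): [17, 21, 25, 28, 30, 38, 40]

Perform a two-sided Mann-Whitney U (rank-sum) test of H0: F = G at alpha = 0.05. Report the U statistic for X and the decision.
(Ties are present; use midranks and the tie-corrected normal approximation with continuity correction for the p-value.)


Step 1: Combine and sort all 12 observations; assign midranks.
sorted (value, group): (7,X), (17,Y), (20,X), (21,X), (21,Y), (25,Y), (28,X), (28,Y), (29,X), (30,Y), (38,Y), (40,Y)
ranks: 7->1, 17->2, 20->3, 21->4.5, 21->4.5, 25->6, 28->7.5, 28->7.5, 29->9, 30->10, 38->11, 40->12
Step 2: Rank sum for X: R1 = 1 + 3 + 4.5 + 7.5 + 9 = 25.
Step 3: U_X = R1 - n1(n1+1)/2 = 25 - 5*6/2 = 25 - 15 = 10.
       U_Y = n1*n2 - U_X = 35 - 10 = 25.
Step 4: Ties are present, so use the tie-corrected normal approximation (with continuity correction) for the p-value.
Step 5: p-value = 0.253956; compare to alpha = 0.05. fail to reject H0.

U_X = 10, p = 0.253956, fail to reject H0 at alpha = 0.05.


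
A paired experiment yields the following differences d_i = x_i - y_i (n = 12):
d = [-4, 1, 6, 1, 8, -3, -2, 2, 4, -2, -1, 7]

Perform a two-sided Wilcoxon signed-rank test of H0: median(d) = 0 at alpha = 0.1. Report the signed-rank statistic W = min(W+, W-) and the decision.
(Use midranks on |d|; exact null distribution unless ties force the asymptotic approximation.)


Step 1: Drop any zero differences (none here) and take |d_i|.
|d| = [4, 1, 6, 1, 8, 3, 2, 2, 4, 2, 1, 7]
Step 2: Midrank |d_i| (ties get averaged ranks).
ranks: |4|->8.5, |1|->2, |6|->10, |1|->2, |8|->12, |3|->7, |2|->5, |2|->5, |4|->8.5, |2|->5, |1|->2, |7|->11
Step 3: Attach original signs; sum ranks with positive sign and with negative sign.
W+ = 2 + 10 + 2 + 12 + 5 + 8.5 + 11 = 50.5
W- = 8.5 + 7 + 5 + 5 + 2 = 27.5
(Check: W+ + W- = 78 should equal n(n+1)/2 = 78.)
Step 4: Test statistic W = min(W+, W-) = 27.5.
Step 5: Ties in |d|, so use the tie-corrected normal approximation.
        E[W] = n(n+1)/4 = 12*13/4 = 39.
        Tie groups: |d|=1 (t=3), |d|=2 (t=3), |d|=4 (t=2); sum(t^3 - t) = 54.
        Var[W] = n(n+1)(2n+1)/24 - sum(t^3-t)/48 = 3900/24 - 54/48 = 161.375.
        z = (W - E[W]) / sqrt(Var[W]) = (27.5 - 39) / 12.7033 = -0.9053.
        Two-sided p = 2*Phi(z) = 0.365321.
Step 6: alpha = 0.1. fail to reject H0.

W+ = 50.5, W- = 27.5, W = min = 27.5, p = 0.365321, fail to reject H0.


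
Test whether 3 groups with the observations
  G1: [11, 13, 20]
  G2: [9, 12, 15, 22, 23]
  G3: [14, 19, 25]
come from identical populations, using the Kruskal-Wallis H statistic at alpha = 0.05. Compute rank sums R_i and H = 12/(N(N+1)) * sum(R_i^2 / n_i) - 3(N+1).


Step 1: Combine all N = 11 observations and assign midranks.
sorted (value, group, rank): (9,G2,1), (11,G1,2), (12,G2,3), (13,G1,4), (14,G3,5), (15,G2,6), (19,G3,7), (20,G1,8), (22,G2,9), (23,G2,10), (25,G3,11)
Step 2: Sum ranks within each group.
R_1 = 14 (n_1 = 3)
R_2 = 29 (n_2 = 5)
R_3 = 23 (n_3 = 3)
Step 3: H = 12/(N(N+1)) * sum(R_i^2/n_i) - 3(N+1)
     = 12/(11*12) * (14^2/3 + 29^2/5 + 23^2/3) - 3*12
     = 0.090909 * 409.867 - 36
     = 1.260606.
Step 4: No ties, so H is used without correction.
Step 5: Under H0, H ~ chi^2(2); p-value = 0.532430.
Step 6: alpha = 0.05. fail to reject H0.

H = 1.2606, df = 2, p = 0.532430, fail to reject H0.


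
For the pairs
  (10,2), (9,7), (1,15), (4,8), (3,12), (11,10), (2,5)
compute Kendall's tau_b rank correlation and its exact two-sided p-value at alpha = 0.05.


Step 1: Enumerate the 21 unordered pairs (i,j) with i<j and classify each by sign(x_j-x_i) * sign(y_j-y_i).
  (1,2):dx=-1,dy=+5->D; (1,3):dx=-9,dy=+13->D; (1,4):dx=-6,dy=+6->D; (1,5):dx=-7,dy=+10->D
  (1,6):dx=+1,dy=+8->C; (1,7):dx=-8,dy=+3->D; (2,3):dx=-8,dy=+8->D; (2,4):dx=-5,dy=+1->D
  (2,5):dx=-6,dy=+5->D; (2,6):dx=+2,dy=+3->C; (2,7):dx=-7,dy=-2->C; (3,4):dx=+3,dy=-7->D
  (3,5):dx=+2,dy=-3->D; (3,6):dx=+10,dy=-5->D; (3,7):dx=+1,dy=-10->D; (4,5):dx=-1,dy=+4->D
  (4,6):dx=+7,dy=+2->C; (4,7):dx=-2,dy=-3->C; (5,6):dx=+8,dy=-2->D; (5,7):dx=-1,dy=-7->C
  (6,7):dx=-9,dy=-5->C
Step 2: C = 7, D = 14, total pairs = 21.
Step 3: tau = (C - D)/(n(n-1)/2) = (7 - 14)/21 = -0.333333.
Step 4: Exact two-sided p-value (enumerate n! = 5040 permutations of y under H0): p = 0.381349.
Step 5: alpha = 0.05. fail to reject H0.

tau_b = -0.3333 (C=7, D=14), p = 0.381349, fail to reject H0.


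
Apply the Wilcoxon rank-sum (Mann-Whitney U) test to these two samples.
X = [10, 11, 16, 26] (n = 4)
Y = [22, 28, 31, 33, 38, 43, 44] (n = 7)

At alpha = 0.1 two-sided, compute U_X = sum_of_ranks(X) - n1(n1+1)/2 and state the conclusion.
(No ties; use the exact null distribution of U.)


Step 1: Combine and sort all 11 observations; assign midranks.
sorted (value, group): (10,X), (11,X), (16,X), (22,Y), (26,X), (28,Y), (31,Y), (33,Y), (38,Y), (43,Y), (44,Y)
ranks: 10->1, 11->2, 16->3, 22->4, 26->5, 28->6, 31->7, 33->8, 38->9, 43->10, 44->11
Step 2: Rank sum for X: R1 = 1 + 2 + 3 + 5 = 11.
Step 3: U_X = R1 - n1(n1+1)/2 = 11 - 4*5/2 = 11 - 10 = 1.
       U_Y = n1*n2 - U_X = 28 - 1 = 27.
Step 4: No ties, so the exact null distribution of U (based on enumerating the C(11,4) = 330 equally likely rank assignments) gives the two-sided p-value.
Step 5: p-value = 0.012121; compare to alpha = 0.1. reject H0.

U_X = 1, p = 0.012121, reject H0 at alpha = 0.1.


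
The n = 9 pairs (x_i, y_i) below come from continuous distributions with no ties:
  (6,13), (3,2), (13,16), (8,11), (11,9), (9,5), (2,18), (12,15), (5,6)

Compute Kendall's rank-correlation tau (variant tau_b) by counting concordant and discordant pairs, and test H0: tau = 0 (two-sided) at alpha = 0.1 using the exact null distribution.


Step 1: Enumerate the 36 unordered pairs (i,j) with i<j and classify each by sign(x_j-x_i) * sign(y_j-y_i).
  (1,2):dx=-3,dy=-11->C; (1,3):dx=+7,dy=+3->C; (1,4):dx=+2,dy=-2->D; (1,5):dx=+5,dy=-4->D
  (1,6):dx=+3,dy=-8->D; (1,7):dx=-4,dy=+5->D; (1,8):dx=+6,dy=+2->C; (1,9):dx=-1,dy=-7->C
  (2,3):dx=+10,dy=+14->C; (2,4):dx=+5,dy=+9->C; (2,5):dx=+8,dy=+7->C; (2,6):dx=+6,dy=+3->C
  (2,7):dx=-1,dy=+16->D; (2,8):dx=+9,dy=+13->C; (2,9):dx=+2,dy=+4->C; (3,4):dx=-5,dy=-5->C
  (3,5):dx=-2,dy=-7->C; (3,6):dx=-4,dy=-11->C; (3,7):dx=-11,dy=+2->D; (3,8):dx=-1,dy=-1->C
  (3,9):dx=-8,dy=-10->C; (4,5):dx=+3,dy=-2->D; (4,6):dx=+1,dy=-6->D; (4,7):dx=-6,dy=+7->D
  (4,8):dx=+4,dy=+4->C; (4,9):dx=-3,dy=-5->C; (5,6):dx=-2,dy=-4->C; (5,7):dx=-9,dy=+9->D
  (5,8):dx=+1,dy=+6->C; (5,9):dx=-6,dy=-3->C; (6,7):dx=-7,dy=+13->D; (6,8):dx=+3,dy=+10->C
  (6,9):dx=-4,dy=+1->D; (7,8):dx=+10,dy=-3->D; (7,9):dx=+3,dy=-12->D; (8,9):dx=-7,dy=-9->C
Step 2: C = 22, D = 14, total pairs = 36.
Step 3: tau = (C - D)/(n(n-1)/2) = (22 - 14)/36 = 0.222222.
Step 4: Exact two-sided p-value (enumerate n! = 362880 permutations of y under H0): p = 0.476709.
Step 5: alpha = 0.1. fail to reject H0.

tau_b = 0.2222 (C=22, D=14), p = 0.476709, fail to reject H0.


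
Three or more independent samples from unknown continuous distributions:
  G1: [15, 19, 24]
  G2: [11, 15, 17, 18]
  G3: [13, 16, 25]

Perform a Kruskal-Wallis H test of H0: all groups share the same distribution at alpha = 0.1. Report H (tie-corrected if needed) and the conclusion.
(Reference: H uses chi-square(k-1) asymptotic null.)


Step 1: Combine all N = 10 observations and assign midranks.
sorted (value, group, rank): (11,G2,1), (13,G3,2), (15,G1,3.5), (15,G2,3.5), (16,G3,5), (17,G2,6), (18,G2,7), (19,G1,8), (24,G1,9), (25,G3,10)
Step 2: Sum ranks within each group.
R_1 = 20.5 (n_1 = 3)
R_2 = 17.5 (n_2 = 4)
R_3 = 17 (n_3 = 3)
Step 3: H = 12/(N(N+1)) * sum(R_i^2/n_i) - 3(N+1)
     = 12/(10*11) * (20.5^2/3 + 17.5^2/4 + 17^2/3) - 3*11
     = 0.109091 * 312.979 - 33
     = 1.143182.
Step 4: Ties present; correction factor C = 1 - 6/(10^3 - 10) = 0.993939. Corrected H = 1.143182 / 0.993939 = 1.150152.
Step 5: Under H0, H ~ chi^2(2); p-value = 0.562662.
Step 6: alpha = 0.1. fail to reject H0.

H = 1.1502, df = 2, p = 0.562662, fail to reject H0.


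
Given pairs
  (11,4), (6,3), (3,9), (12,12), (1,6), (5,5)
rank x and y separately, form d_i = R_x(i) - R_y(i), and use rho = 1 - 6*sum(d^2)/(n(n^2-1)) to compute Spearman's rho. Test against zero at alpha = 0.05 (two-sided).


Step 1: Rank x and y separately (midranks; no ties here).
rank(x): 11->5, 6->4, 3->2, 12->6, 1->1, 5->3
rank(y): 4->2, 3->1, 9->5, 12->6, 6->4, 5->3
Step 2: d_i = R_x(i) - R_y(i); compute d_i^2.
  (5-2)^2=9, (4-1)^2=9, (2-5)^2=9, (6-6)^2=0, (1-4)^2=9, (3-3)^2=0
sum(d^2) = 36.
Step 3: rho = 1 - 6*36 / (6*(6^2 - 1)) = 1 - 216/210 = -0.028571.
Step 4: Under H0, t = rho * sqrt((n-2)/(1-rho^2)) = -0.0572 ~ t(4).
Step 5: Two-sided p-value from the t-distribution with 4 df = 0.957155.
Step 6: alpha = 0.05. fail to reject H0.

rho = -0.0286, p = 0.957155, fail to reject H0 at alpha = 0.05.


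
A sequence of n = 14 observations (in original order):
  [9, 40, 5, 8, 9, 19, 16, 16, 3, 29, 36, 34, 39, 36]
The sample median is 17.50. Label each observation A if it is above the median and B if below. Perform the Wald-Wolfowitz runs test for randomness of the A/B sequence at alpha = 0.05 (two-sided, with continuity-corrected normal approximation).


Step 1: Compute median = 17.50; label A = above, B = below.
Labels in order: BABBBABBBAAAAA  (n_A = 7, n_B = 7)
Step 2: Count runs R = 6.
Step 3: Under H0 (random ordering), E[R] = 2*n_A*n_B/(n_A+n_B) + 1 = 2*7*7/14 + 1 = 8.0000.
        Var[R] = 2*n_A*n_B*(2*n_A*n_B - n_A - n_B) / ((n_A+n_B)^2 * (n_A+n_B-1)) = 8232/2548 = 3.2308.
        SD[R] = 1.7974.
Step 4: Continuity-corrected z = (R + 0.5 - E[R]) / SD[R] = (6 + 0.5 - 8.0000) / 1.7974 = -0.8345.
Step 5: Two-sided p-value via normal approximation = 2*(1 - Phi(|z|)) = 0.403986.
Step 6: alpha = 0.05. fail to reject H0.

R = 6, z = -0.8345, p = 0.403986, fail to reject H0.


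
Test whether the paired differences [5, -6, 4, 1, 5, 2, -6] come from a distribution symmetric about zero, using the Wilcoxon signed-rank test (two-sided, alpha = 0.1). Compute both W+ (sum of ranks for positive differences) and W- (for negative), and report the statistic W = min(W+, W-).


Step 1: Drop any zero differences (none here) and take |d_i|.
|d| = [5, 6, 4, 1, 5, 2, 6]
Step 2: Midrank |d_i| (ties get averaged ranks).
ranks: |5|->4.5, |6|->6.5, |4|->3, |1|->1, |5|->4.5, |2|->2, |6|->6.5
Step 3: Attach original signs; sum ranks with positive sign and with negative sign.
W+ = 4.5 + 3 + 1 + 4.5 + 2 = 15
W- = 6.5 + 6.5 = 13
(Check: W+ + W- = 28 should equal n(n+1)/2 = 28.)
Step 4: Test statistic W = min(W+, W-) = 13.
Step 5: Ties in |d|, so use the tie-corrected normal approximation.
        E[W] = n(n+1)/4 = 7*8/4 = 14.
        Tie groups: |d|=5 (t=2), |d|=6 (t=2); sum(t^3 - t) = 12.
        Var[W] = n(n+1)(2n+1)/24 - sum(t^3-t)/48 = 840/24 - 12/48 = 34.75.
        z = (W - E[W]) / sqrt(Var[W]) = (13 - 14) / 5.8949 = -0.1696.
        Two-sided p = 2*Phi(z) = 0.865295.
Step 6: alpha = 0.1. fail to reject H0.

W+ = 15, W- = 13, W = min = 13, p = 0.865295, fail to reject H0.


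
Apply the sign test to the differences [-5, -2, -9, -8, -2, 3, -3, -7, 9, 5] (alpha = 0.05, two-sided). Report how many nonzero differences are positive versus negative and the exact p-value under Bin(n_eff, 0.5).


Step 1: Discard zero differences. Original n = 10; n_eff = number of nonzero differences = 10.
Nonzero differences (with sign): -5, -2, -9, -8, -2, +3, -3, -7, +9, +5
Step 2: Count signs: positive = 3, negative = 7.
Step 3: Under H0: P(positive) = 0.5, so the number of positives S ~ Bin(10, 0.5).
Step 4: Two-sided exact p-value = sum of Bin(10,0.5) probabilities at or below the observed probability = 0.343750.
Step 5: alpha = 0.05. fail to reject H0.

n_eff = 10, pos = 3, neg = 7, p = 0.343750, fail to reject H0.


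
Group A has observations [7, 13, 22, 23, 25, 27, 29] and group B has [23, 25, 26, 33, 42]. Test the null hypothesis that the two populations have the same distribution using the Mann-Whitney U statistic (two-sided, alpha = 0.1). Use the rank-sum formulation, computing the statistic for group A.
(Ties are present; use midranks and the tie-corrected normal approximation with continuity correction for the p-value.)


Step 1: Combine and sort all 12 observations; assign midranks.
sorted (value, group): (7,X), (13,X), (22,X), (23,X), (23,Y), (25,X), (25,Y), (26,Y), (27,X), (29,X), (33,Y), (42,Y)
ranks: 7->1, 13->2, 22->3, 23->4.5, 23->4.5, 25->6.5, 25->6.5, 26->8, 27->9, 29->10, 33->11, 42->12
Step 2: Rank sum for X: R1 = 1 + 2 + 3 + 4.5 + 6.5 + 9 + 10 = 36.
Step 3: U_X = R1 - n1(n1+1)/2 = 36 - 7*8/2 = 36 - 28 = 8.
       U_Y = n1*n2 - U_X = 35 - 8 = 27.
Step 4: Ties are present, so use the tie-corrected normal approximation (with continuity correction) for the p-value.
Step 5: p-value = 0.142449; compare to alpha = 0.1. fail to reject H0.

U_X = 8, p = 0.142449, fail to reject H0 at alpha = 0.1.


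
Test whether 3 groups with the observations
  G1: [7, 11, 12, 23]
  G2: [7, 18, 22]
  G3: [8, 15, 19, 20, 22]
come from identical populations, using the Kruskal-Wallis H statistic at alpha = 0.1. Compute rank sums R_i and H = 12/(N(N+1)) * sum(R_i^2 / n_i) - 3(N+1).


Step 1: Combine all N = 12 observations and assign midranks.
sorted (value, group, rank): (7,G1,1.5), (7,G2,1.5), (8,G3,3), (11,G1,4), (12,G1,5), (15,G3,6), (18,G2,7), (19,G3,8), (20,G3,9), (22,G2,10.5), (22,G3,10.5), (23,G1,12)
Step 2: Sum ranks within each group.
R_1 = 22.5 (n_1 = 4)
R_2 = 19 (n_2 = 3)
R_3 = 36.5 (n_3 = 5)
Step 3: H = 12/(N(N+1)) * sum(R_i^2/n_i) - 3(N+1)
     = 12/(12*13) * (22.5^2/4 + 19^2/3 + 36.5^2/5) - 3*13
     = 0.076923 * 513.346 - 39
     = 0.488141.
Step 4: Ties present; correction factor C = 1 - 12/(12^3 - 12) = 0.993007. Corrected H = 0.488141 / 0.993007 = 0.491579.
Step 5: Under H0, H ~ chi^2(2); p-value = 0.782087.
Step 6: alpha = 0.1. fail to reject H0.

H = 0.4916, df = 2, p = 0.782087, fail to reject H0.


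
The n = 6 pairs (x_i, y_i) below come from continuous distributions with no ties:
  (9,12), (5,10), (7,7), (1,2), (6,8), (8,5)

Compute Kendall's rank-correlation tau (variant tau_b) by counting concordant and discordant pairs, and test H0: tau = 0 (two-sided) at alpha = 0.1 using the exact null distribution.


Step 1: Enumerate the 15 unordered pairs (i,j) with i<j and classify each by sign(x_j-x_i) * sign(y_j-y_i).
  (1,2):dx=-4,dy=-2->C; (1,3):dx=-2,dy=-5->C; (1,4):dx=-8,dy=-10->C; (1,5):dx=-3,dy=-4->C
  (1,6):dx=-1,dy=-7->C; (2,3):dx=+2,dy=-3->D; (2,4):dx=-4,dy=-8->C; (2,5):dx=+1,dy=-2->D
  (2,6):dx=+3,dy=-5->D; (3,4):dx=-6,dy=-5->C; (3,5):dx=-1,dy=+1->D; (3,6):dx=+1,dy=-2->D
  (4,5):dx=+5,dy=+6->C; (4,6):dx=+7,dy=+3->C; (5,6):dx=+2,dy=-3->D
Step 2: C = 9, D = 6, total pairs = 15.
Step 3: tau = (C - D)/(n(n-1)/2) = (9 - 6)/15 = 0.200000.
Step 4: Exact two-sided p-value (enumerate n! = 720 permutations of y under H0): p = 0.719444.
Step 5: alpha = 0.1. fail to reject H0.

tau_b = 0.2000 (C=9, D=6), p = 0.719444, fail to reject H0.


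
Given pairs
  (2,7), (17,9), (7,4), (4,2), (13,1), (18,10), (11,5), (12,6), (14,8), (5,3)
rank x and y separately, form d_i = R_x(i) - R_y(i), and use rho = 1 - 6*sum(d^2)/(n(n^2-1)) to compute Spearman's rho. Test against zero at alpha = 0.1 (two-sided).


Step 1: Rank x and y separately (midranks; no ties here).
rank(x): 2->1, 17->9, 7->4, 4->2, 13->7, 18->10, 11->5, 12->6, 14->8, 5->3
rank(y): 7->7, 9->9, 4->4, 2->2, 1->1, 10->10, 5->5, 6->6, 8->8, 3->3
Step 2: d_i = R_x(i) - R_y(i); compute d_i^2.
  (1-7)^2=36, (9-9)^2=0, (4-4)^2=0, (2-2)^2=0, (7-1)^2=36, (10-10)^2=0, (5-5)^2=0, (6-6)^2=0, (8-8)^2=0, (3-3)^2=0
sum(d^2) = 72.
Step 3: rho = 1 - 6*72 / (10*(10^2 - 1)) = 1 - 432/990 = 0.563636.
Step 4: Under H0, t = rho * sqrt((n-2)/(1-rho^2)) = 1.9300 ~ t(8).
Step 5: Two-sided p-value from the t-distribution with 8 df = 0.089724.
Step 6: alpha = 0.1. reject H0.

rho = 0.5636, p = 0.089724, reject H0 at alpha = 0.1.


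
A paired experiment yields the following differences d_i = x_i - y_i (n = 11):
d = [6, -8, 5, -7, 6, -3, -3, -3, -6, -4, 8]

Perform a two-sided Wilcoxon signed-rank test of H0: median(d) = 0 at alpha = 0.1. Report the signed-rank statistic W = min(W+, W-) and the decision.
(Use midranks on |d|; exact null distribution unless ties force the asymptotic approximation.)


Step 1: Drop any zero differences (none here) and take |d_i|.
|d| = [6, 8, 5, 7, 6, 3, 3, 3, 6, 4, 8]
Step 2: Midrank |d_i| (ties get averaged ranks).
ranks: |6|->7, |8|->10.5, |5|->5, |7|->9, |6|->7, |3|->2, |3|->2, |3|->2, |6|->7, |4|->4, |8|->10.5
Step 3: Attach original signs; sum ranks with positive sign and with negative sign.
W+ = 7 + 5 + 7 + 10.5 = 29.5
W- = 10.5 + 9 + 2 + 2 + 2 + 7 + 4 = 36.5
(Check: W+ + W- = 66 should equal n(n+1)/2 = 66.)
Step 4: Test statistic W = min(W+, W-) = 29.5.
Step 5: Ties in |d|, so use the tie-corrected normal approximation.
        E[W] = n(n+1)/4 = 11*12/4 = 33.
        Tie groups: |d|=3 (t=3), |d|=6 (t=3), |d|=8 (t=2); sum(t^3 - t) = 54.
        Var[W] = n(n+1)(2n+1)/24 - sum(t^3-t)/48 = 3036/24 - 54/48 = 125.375.
        z = (W - E[W]) / sqrt(Var[W]) = (29.5 - 33) / 11.1971 = -0.3126.
        Two-sided p = 2*Phi(z) = 0.754599.
Step 6: alpha = 0.1. fail to reject H0.

W+ = 29.5, W- = 36.5, W = min = 29.5, p = 0.754599, fail to reject H0.


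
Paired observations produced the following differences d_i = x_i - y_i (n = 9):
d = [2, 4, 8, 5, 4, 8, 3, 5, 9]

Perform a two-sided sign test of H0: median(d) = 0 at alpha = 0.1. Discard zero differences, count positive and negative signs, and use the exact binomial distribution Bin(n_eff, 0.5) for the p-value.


Step 1: Discard zero differences. Original n = 9; n_eff = number of nonzero differences = 9.
Nonzero differences (with sign): +2, +4, +8, +5, +4, +8, +3, +5, +9
Step 2: Count signs: positive = 9, negative = 0.
Step 3: Under H0: P(positive) = 0.5, so the number of positives S ~ Bin(9, 0.5).
Step 4: Two-sided exact p-value = sum of Bin(9,0.5) probabilities at or below the observed probability = 0.003906.
Step 5: alpha = 0.1. reject H0.

n_eff = 9, pos = 9, neg = 0, p = 0.003906, reject H0.


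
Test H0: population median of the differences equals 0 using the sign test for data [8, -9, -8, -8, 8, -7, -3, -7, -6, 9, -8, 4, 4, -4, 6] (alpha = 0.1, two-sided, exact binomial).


Step 1: Discard zero differences. Original n = 15; n_eff = number of nonzero differences = 15.
Nonzero differences (with sign): +8, -9, -8, -8, +8, -7, -3, -7, -6, +9, -8, +4, +4, -4, +6
Step 2: Count signs: positive = 6, negative = 9.
Step 3: Under H0: P(positive) = 0.5, so the number of positives S ~ Bin(15, 0.5).
Step 4: Two-sided exact p-value = sum of Bin(15,0.5) probabilities at or below the observed probability = 0.607239.
Step 5: alpha = 0.1. fail to reject H0.

n_eff = 15, pos = 6, neg = 9, p = 0.607239, fail to reject H0.


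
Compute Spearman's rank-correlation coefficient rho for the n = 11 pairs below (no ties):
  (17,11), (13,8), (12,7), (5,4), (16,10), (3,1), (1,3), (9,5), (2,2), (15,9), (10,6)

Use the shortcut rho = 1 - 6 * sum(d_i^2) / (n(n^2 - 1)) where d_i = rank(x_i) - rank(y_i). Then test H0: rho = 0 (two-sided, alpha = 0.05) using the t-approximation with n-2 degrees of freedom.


Step 1: Rank x and y separately (midranks; no ties here).
rank(x): 17->11, 13->8, 12->7, 5->4, 16->10, 3->3, 1->1, 9->5, 2->2, 15->9, 10->6
rank(y): 11->11, 8->8, 7->7, 4->4, 10->10, 1->1, 3->3, 5->5, 2->2, 9->9, 6->6
Step 2: d_i = R_x(i) - R_y(i); compute d_i^2.
  (11-11)^2=0, (8-8)^2=0, (7-7)^2=0, (4-4)^2=0, (10-10)^2=0, (3-1)^2=4, (1-3)^2=4, (5-5)^2=0, (2-2)^2=0, (9-9)^2=0, (6-6)^2=0
sum(d^2) = 8.
Step 3: rho = 1 - 6*8 / (11*(11^2 - 1)) = 1 - 48/1320 = 0.963636.
Step 4: Under H0, t = rho * sqrt((n-2)/(1-rho^2)) = 10.8186 ~ t(9).
Step 5: Two-sided p-value from the t-distribution with 9 df = 0.000002.
Step 6: alpha = 0.05. reject H0.

rho = 0.9636, p = 0.000002, reject H0 at alpha = 0.05.


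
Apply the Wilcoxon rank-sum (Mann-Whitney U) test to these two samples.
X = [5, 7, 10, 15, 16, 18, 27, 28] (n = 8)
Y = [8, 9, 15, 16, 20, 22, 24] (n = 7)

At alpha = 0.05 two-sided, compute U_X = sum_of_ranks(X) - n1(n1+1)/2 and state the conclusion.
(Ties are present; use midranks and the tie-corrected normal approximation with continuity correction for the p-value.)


Step 1: Combine and sort all 15 observations; assign midranks.
sorted (value, group): (5,X), (7,X), (8,Y), (9,Y), (10,X), (15,X), (15,Y), (16,X), (16,Y), (18,X), (20,Y), (22,Y), (24,Y), (27,X), (28,X)
ranks: 5->1, 7->2, 8->3, 9->4, 10->5, 15->6.5, 15->6.5, 16->8.5, 16->8.5, 18->10, 20->11, 22->12, 24->13, 27->14, 28->15
Step 2: Rank sum for X: R1 = 1 + 2 + 5 + 6.5 + 8.5 + 10 + 14 + 15 = 62.
Step 3: U_X = R1 - n1(n1+1)/2 = 62 - 8*9/2 = 62 - 36 = 26.
       U_Y = n1*n2 - U_X = 56 - 26 = 30.
Step 4: Ties are present, so use the tie-corrected normal approximation (with continuity correction) for the p-value.
Step 5: p-value = 0.861942; compare to alpha = 0.05. fail to reject H0.

U_X = 26, p = 0.861942, fail to reject H0 at alpha = 0.05.
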